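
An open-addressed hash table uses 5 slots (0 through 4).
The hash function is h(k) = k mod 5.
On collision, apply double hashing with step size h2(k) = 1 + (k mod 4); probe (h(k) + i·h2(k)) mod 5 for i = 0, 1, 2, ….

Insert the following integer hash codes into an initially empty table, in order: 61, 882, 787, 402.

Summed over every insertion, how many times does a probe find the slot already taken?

4

61: h=1 -> slot 1
882: h=2 -> slot 2
787: h=2, h2=4, probe 2,1,0 -> slot 0
402: h=2, h2=3, probe 2,0,3 -> slot 3
Table: [787, 61, 882, 402, ∅]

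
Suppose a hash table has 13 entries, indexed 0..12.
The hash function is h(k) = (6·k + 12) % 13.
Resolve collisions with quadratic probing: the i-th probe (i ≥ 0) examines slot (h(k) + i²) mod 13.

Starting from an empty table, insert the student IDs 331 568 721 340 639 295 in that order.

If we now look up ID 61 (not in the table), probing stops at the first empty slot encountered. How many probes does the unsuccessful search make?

3

331: h=9 → slot 9
568: h=1 → slot 1
721: h=9, probe 9,10 → slot 10
340: h=11 → slot 11
639: h=11, probe 11,12 → slot 12
295: h=1, probe 1,2 → slot 2
Table: [∅, 568, 295, ∅, ∅, ∅, ∅, ∅, ∅, 331, 721, 340, 639]
Lookup 61: h=1, probe 1,2,5 → slot 5 empty, not found.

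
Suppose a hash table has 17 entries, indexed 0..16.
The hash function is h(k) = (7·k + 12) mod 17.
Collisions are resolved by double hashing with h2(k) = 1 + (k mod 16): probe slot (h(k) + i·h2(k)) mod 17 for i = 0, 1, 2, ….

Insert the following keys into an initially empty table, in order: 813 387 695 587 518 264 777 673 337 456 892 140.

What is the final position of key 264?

813 hashes to 8; slot 8 is free -> place at 8.
387 hashes to 1; slot 1 is free -> place at 1.
695 hashes to 15; slot 15 is free -> place at 15.
587 hashes to 7; slot 7 is free -> place at 7.
518 hashes to 0; slot 0 is free -> place at 0.
264 hashes to 7, h2=9; 7 taken -> place at 16.
777 hashes to 11; slot 11 is free -> place at 11.
673 hashes to 14; slot 14 is free -> place at 14.
337 hashes to 8, h2=2; 8 taken -> place at 10.
456 hashes to 8, h2=9; 8,0 taken -> place at 9.
892 hashes to 0, h2=13; 0 taken -> place at 13.
140 hashes to 6; slot 6 is free -> place at 6.
Table: [518, 387, _, _, _, _, 140, 587, 813, 456, 337, 777, _, 892, 673, 695, 264]

16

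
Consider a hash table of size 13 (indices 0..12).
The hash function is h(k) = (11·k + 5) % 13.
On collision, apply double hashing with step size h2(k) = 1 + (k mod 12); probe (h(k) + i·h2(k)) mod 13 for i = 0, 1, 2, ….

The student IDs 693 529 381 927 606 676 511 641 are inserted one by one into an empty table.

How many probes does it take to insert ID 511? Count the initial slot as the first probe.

693: h=10 → slot 10
529: h=0 → slot 0
381: h=10, h2=10, probe 10,7 → slot 7
927: h=10, h2=4, probe 10,1 → slot 1
606: h=2 → slot 2
676: h=5 → slot 5
511: h=10, h2=8, probe 10,5,0,8 → slot 8
641: h=10, h2=6, probe 10,3 → slot 3
Table: [529, 927, 606, 641, ., 676, ., 381, 511, ., 693, ., .]

4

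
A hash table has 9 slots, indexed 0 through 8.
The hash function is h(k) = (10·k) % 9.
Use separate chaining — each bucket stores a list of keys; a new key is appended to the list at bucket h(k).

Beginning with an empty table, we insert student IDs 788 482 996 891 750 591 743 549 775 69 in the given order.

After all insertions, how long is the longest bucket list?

788 → bucket 5
482 → bucket 5 (collision)
996 → bucket 6
891 → bucket 0
750 → bucket 3
591 → bucket 6 (collision)
743 → bucket 5 (collision)
549 → bucket 0 (collision)
775 → bucket 1
69 → bucket 6 (collision)
Final buckets:
0: 891 -> 549
1: 775
2: —
3: 750
4: —
5: 788 -> 482 -> 743
6: 996 -> 591 -> 69
7: —
8: —

3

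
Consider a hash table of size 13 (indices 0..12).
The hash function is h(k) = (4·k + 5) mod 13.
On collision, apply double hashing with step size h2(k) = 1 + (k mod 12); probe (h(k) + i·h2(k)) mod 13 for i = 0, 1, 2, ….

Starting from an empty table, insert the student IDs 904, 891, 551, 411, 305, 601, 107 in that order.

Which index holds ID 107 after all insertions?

904 hashes to 7; slot 7 is free => place at 7.
891 hashes to 7, h2=4; 7 taken => place at 11.
551 hashes to 12; slot 12 is free => place at 12.
411 hashes to 11, h2=4; 11 taken => place at 2.
305 hashes to 3; slot 3 is free => place at 3.
601 hashes to 4; slot 4 is free => place at 4.
107 hashes to 4, h2=12; 4,3,2 taken => place at 1.
Table: [., 107, 411, 305, 601, ., ., 904, ., ., ., 891, 551]

1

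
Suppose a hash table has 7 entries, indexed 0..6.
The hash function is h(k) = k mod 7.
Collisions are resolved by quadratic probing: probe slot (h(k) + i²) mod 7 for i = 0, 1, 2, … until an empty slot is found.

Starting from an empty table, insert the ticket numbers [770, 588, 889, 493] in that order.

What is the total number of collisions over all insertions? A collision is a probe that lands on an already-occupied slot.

Insert 770: h=0, slot 0 empty → index 0.
Insert 588: h=0, slot 0 occupied → index 1.
Insert 889: h=0, slots 0,1 occupied → index 4.
Insert 493: h=3, slot 3 empty → index 3.
Table: [770, 588, —, 493, 889, —, —]

3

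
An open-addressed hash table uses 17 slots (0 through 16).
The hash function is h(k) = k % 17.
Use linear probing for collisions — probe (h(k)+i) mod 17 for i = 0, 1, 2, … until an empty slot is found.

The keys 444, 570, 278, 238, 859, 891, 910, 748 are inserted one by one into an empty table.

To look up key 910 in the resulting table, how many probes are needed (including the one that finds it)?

444 hashes to 2; slot 2 is free -> place at 2.
570 hashes to 9; slot 9 is free -> place at 9.
278 hashes to 6; slot 6 is free -> place at 6.
238 hashes to 0; slot 0 is free -> place at 0.
859 hashes to 9; 9 taken -> place at 10.
891 hashes to 7; slot 7 is free -> place at 7.
910 hashes to 9; 9,10 taken -> place at 11.
748 hashes to 0; 0 taken -> place at 1.
Table: [238, 748, 444, ., ., ., 278, 891, ., 570, 859, 910, ., ., ., ., .]
Lookup 910: h=9, probe 9,10,11 → found at 11.

3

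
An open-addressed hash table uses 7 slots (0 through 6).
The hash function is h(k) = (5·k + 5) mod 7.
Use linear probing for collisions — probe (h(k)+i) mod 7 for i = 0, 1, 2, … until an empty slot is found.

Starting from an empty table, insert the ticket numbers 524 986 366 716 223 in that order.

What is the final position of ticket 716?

Insert 524: h=0, slot 0 empty → index 0.
Insert 986: h=0, slot 0 occupied → index 1.
Insert 366: h=1, slot 1 occupied → index 2.
Insert 716: h=1, slots 1,2 occupied → index 3.
Insert 223: h=0, slots 0,1,2,3 occupied → index 4.
Table: [524, 986, 366, 716, 223, _, _]

3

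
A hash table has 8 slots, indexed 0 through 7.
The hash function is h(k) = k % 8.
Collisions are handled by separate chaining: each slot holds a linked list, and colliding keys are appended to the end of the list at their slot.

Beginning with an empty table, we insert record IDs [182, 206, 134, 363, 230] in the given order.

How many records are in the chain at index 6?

4

Insert 182: h=6, bucket 6 empty -> new chain.
Insert 206: h=6, bucket 6 nonempty -> append to chain.
Insert 134: h=6, bucket 6 nonempty -> append to chain.
Insert 363: h=3, bucket 3 empty -> new chain.
Insert 230: h=6, bucket 6 nonempty -> append to chain.
Final buckets:
0: ∅
1: ∅
2: ∅
3: 363
4: ∅
5: ∅
6: 182 -> 206 -> 134 -> 230
7: ∅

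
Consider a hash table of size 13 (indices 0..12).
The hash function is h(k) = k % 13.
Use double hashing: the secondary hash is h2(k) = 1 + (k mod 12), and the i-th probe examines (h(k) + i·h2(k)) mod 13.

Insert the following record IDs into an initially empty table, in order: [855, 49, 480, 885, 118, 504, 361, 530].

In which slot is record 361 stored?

855 hashes to 10; slot 10 is free => place at 10.
49 hashes to 10, h2=2; 10 taken => place at 12.
480 hashes to 12, h2=1; 12 taken => place at 0.
885 hashes to 1; slot 1 is free => place at 1.
118 hashes to 1, h2=11; 1,12,10 taken => place at 8.
504 hashes to 10, h2=1; 10 taken => place at 11.
361 hashes to 10, h2=2; 10,12,1 taken => place at 3.
530 hashes to 10, h2=3; 10,0,3 taken => place at 6.
Table: [480, 885, —, 361, —, —, 530, —, 118, —, 855, 504, 49]

3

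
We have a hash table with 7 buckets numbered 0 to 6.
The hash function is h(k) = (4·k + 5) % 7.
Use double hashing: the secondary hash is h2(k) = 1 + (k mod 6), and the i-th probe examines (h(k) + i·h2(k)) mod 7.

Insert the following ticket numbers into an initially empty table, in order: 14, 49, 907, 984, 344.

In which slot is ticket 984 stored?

Insert 14: h=5, slot 5 empty -> index 5.
Insert 49: h=5, h2=2, slot 5 occupied -> index 0.
Insert 907: h=0, h2=2, slot 0 occupied -> index 2.
Insert 984: h=0, h2=1, slot 0 occupied -> index 1.
Insert 344: h=2, h2=3, slots 2,5,1 occupied -> index 4.
Table: [49, 984, 907, -, 344, 14, -]

1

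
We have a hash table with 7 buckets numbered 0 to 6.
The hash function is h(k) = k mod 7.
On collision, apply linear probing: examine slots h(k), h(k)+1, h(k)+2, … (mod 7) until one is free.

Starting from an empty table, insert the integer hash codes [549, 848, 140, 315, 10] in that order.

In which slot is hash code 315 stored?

549: h=3 => slot 3
848: h=1 => slot 1
140: h=0 => slot 0
315: h=0, probe 0,1,2 => slot 2
10: h=3, probe 3,4 => slot 4
Table: [140, 848, 315, 549, 10, ∅, ∅]

2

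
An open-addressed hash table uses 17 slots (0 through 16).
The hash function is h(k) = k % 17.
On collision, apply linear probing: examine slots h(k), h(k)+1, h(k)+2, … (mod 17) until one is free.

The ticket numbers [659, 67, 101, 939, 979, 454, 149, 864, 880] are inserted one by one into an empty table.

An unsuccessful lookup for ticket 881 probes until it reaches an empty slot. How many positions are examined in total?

6

659 hashes to 13; slot 13 is free -> place at 13.
67 hashes to 16; slot 16 is free -> place at 16.
101 hashes to 16; 16 taken -> place at 0.
939 hashes to 4; slot 4 is free -> place at 4.
979 hashes to 10; slot 10 is free -> place at 10.
454 hashes to 12; slot 12 is free -> place at 12.
149 hashes to 13; 13 taken -> place at 14.
864 hashes to 14; 14 taken -> place at 15.
880 hashes to 13; 13,14,15,16,0 taken -> place at 1.
Table: [101, 880, —, —, 939, —, —, —, —, —, 979, —, 454, 659, 149, 864, 67]
Lookup 881: h=14, probe 14,15,16,0,1,2 → slot 2 empty, not found.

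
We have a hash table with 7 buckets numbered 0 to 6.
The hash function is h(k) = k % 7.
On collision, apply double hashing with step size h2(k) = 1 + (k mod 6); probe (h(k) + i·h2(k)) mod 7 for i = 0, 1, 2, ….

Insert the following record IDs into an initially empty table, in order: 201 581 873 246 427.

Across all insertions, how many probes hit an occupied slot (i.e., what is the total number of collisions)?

201 hashes to 5; slot 5 is free -> place at 5.
581 hashes to 0; slot 0 is free -> place at 0.
873 hashes to 5, h2=4; 5 taken -> place at 2.
246 hashes to 1; slot 1 is free -> place at 1.
427 hashes to 0, h2=2; 0,2 taken -> place at 4.
Table: [581, 246, 873, _, 427, 201, _]

3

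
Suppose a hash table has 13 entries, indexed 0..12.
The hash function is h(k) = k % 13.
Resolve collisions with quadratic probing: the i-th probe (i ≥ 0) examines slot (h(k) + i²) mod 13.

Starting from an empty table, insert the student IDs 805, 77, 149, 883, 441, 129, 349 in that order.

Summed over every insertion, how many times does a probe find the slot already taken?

Insert 805: h=12, slot 12 empty → index 12.
Insert 77: h=12, slot 12 occupied → index 0.
Insert 149: h=6, slot 6 empty → index 6.
Insert 883: h=12, slots 12,0 occupied → index 3.
Insert 441: h=12, slots 12,0,3 occupied → index 8.
Insert 129: h=12, slots 12,0,3,8 occupied → index 2.
Insert 349: h=11, slot 11 empty → index 11.
Table: [77, —, 129, 883, —, —, 149, —, 441, —, —, 349, 805]

10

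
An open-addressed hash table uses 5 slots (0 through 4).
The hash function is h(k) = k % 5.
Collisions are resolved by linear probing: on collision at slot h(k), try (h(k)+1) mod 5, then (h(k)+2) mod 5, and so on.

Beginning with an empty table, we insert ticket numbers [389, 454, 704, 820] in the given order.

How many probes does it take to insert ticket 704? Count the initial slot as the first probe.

3

389: h=4 -> slot 4
454: h=4, probe 4,0 -> slot 0
704: h=4, probe 4,0,1 -> slot 1
820: h=0, probe 0,1,2 -> slot 2
Table: [454, 704, 820, —, 389]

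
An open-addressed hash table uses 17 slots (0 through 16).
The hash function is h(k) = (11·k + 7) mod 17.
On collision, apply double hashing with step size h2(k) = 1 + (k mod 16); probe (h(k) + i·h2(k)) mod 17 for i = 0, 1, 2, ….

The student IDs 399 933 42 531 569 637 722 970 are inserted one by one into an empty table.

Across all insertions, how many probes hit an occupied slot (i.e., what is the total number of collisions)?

Insert 399: h=10, slot 10 empty -> index 10.
Insert 933: h=2, slot 2 empty -> index 2.
Insert 42: h=10, h2=11, slot 10 occupied -> index 4.
Insert 531: h=0, slot 0 empty -> index 0.
Insert 569: h=10, h2=10, slot 10 occupied -> index 3.
Insert 637: h=10, h2=14, slot 10 occupied -> index 7.
Insert 722: h=10, h2=3, slot 10 occupied -> index 13.
Insert 970: h=1, slot 1 empty -> index 1.
Table: [531, 970, 933, 569, 42, ∅, ∅, 637, ∅, ∅, 399, ∅, ∅, 722, ∅, ∅, ∅]

4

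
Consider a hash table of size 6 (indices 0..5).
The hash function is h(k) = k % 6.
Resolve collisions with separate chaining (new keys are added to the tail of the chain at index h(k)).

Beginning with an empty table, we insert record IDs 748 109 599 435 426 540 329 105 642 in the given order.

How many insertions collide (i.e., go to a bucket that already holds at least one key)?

4

748 -> bucket 4
109 -> bucket 1
599 -> bucket 5
435 -> bucket 3
426 -> bucket 0
540 -> bucket 0 (collision)
329 -> bucket 5 (collision)
105 -> bucket 3 (collision)
642 -> bucket 0 (collision)
Final buckets:
0: 426 -> 540 -> 642
1: 109
2: —
3: 435 -> 105
4: 748
5: 599 -> 329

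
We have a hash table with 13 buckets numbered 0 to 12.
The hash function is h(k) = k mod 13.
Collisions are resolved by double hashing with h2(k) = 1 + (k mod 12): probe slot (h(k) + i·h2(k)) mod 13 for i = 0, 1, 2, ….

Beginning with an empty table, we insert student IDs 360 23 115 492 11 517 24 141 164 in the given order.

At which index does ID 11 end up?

360 hashes to 9; slot 9 is free → place at 9.
23 hashes to 10; slot 10 is free → place at 10.
115 hashes to 11; slot 11 is free → place at 11.
492 hashes to 11, h2=1; 11 taken → place at 12.
11 hashes to 11, h2=12; 11,10,9 taken → place at 8.
517 hashes to 10, h2=2; 10,12 taken → place at 1.
24 hashes to 11, h2=1; 11,12 taken → place at 0.
141 hashes to 11, h2=10; 11,8 taken → place at 5.
164 hashes to 8, h2=9; 8 taken → place at 4.
Table: [24, 517, ., ., 164, 141, ., ., 11, 360, 23, 115, 492]

8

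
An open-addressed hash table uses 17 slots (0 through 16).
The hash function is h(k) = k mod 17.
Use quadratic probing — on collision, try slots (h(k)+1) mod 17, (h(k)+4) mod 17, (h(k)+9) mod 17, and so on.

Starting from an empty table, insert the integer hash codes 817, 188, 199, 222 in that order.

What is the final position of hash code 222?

5

817 hashes to 1; slot 1 is free -> place at 1.
188 hashes to 1; 1 taken -> place at 2.
199 hashes to 12; slot 12 is free -> place at 12.
222 hashes to 1; 1,2 taken -> place at 5.
Table: [∅, 817, 188, ∅, ∅, 222, ∅, ∅, ∅, ∅, ∅, ∅, 199, ∅, ∅, ∅, ∅]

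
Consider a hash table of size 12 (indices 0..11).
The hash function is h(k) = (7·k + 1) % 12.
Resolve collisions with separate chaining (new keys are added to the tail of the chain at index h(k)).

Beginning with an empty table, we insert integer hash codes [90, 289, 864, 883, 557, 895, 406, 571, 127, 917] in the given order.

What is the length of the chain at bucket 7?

90 → bucket 7
289 → bucket 8
864 → bucket 1
883 → bucket 2
557 → bucket 0
895 → bucket 2 (collision)
406 → bucket 11
571 → bucket 2 (collision)
127 → bucket 2 (collision)
917 → bucket 0 (collision)
Final buckets:
0: 557 -> 917
1: 864
2: 883 -> 895 -> 571 -> 127
3: .
4: .
5: .
6: .
7: 90
8: 289
9: .
10: .
11: 406

1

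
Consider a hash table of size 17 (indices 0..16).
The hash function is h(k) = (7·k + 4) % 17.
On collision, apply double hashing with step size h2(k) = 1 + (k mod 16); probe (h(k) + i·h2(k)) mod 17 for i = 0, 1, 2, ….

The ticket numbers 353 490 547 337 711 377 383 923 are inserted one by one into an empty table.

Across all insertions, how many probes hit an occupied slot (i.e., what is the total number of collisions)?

353: h=10 → slot 10
490: h=0 → slot 0
547: h=8 → slot 8
337: h=0, h2=2, probe 0,2 → slot 2
711: h=0, h2=8, probe 0,8,16 → slot 16
377: h=8, h2=10, probe 8,1 → slot 1
383: h=16, h2=16, probe 16,15 → slot 15
923: h=5 → slot 5
Table: [490, 377, 337, -, -, 923, -, -, 547, -, 353, -, -, -, -, 383, 711]

5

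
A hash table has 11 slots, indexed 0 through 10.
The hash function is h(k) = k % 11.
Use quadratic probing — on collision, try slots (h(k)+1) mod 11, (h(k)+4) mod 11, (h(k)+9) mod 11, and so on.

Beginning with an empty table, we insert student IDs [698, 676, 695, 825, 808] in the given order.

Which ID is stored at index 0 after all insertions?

825

Insert 698: h=5, slot 5 empty => index 5.
Insert 676: h=5, slot 5 occupied => index 6.
Insert 695: h=2, slot 2 empty => index 2.
Insert 825: h=0, slot 0 empty => index 0.
Insert 808: h=5, slots 5,6 occupied => index 9.
Table: [825, ., 695, ., ., 698, 676, ., ., 808, .]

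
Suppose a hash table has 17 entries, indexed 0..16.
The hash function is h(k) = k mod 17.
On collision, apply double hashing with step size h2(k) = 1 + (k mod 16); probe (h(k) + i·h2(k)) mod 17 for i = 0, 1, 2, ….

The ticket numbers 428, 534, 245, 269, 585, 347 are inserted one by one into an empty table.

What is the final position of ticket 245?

Insert 428: h=3, slot 3 empty -> index 3.
Insert 534: h=7, slot 7 empty -> index 7.
Insert 245: h=7, h2=6, slot 7 occupied -> index 13.
Insert 269: h=14, slot 14 empty -> index 14.
Insert 585: h=7, h2=10, slot 7 occupied -> index 0.
Insert 347: h=7, h2=12, slot 7 occupied -> index 2.
Table: [585, _, 347, 428, _, _, _, 534, _, _, _, _, _, 245, 269, _, _]

13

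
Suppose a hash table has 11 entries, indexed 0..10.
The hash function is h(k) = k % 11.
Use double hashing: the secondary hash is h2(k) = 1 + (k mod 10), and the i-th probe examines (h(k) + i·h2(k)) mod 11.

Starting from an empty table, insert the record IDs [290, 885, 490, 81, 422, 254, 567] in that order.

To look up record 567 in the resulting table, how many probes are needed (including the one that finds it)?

2

Insert 290: h=4, slot 4 empty -> index 4.
Insert 885: h=5, slot 5 empty -> index 5.
Insert 490: h=6, slot 6 empty -> index 6.
Insert 81: h=4, h2=2, slots 4,6 occupied -> index 8.
Insert 422: h=4, h2=3, slot 4 occupied -> index 7.
Insert 254: h=1, slot 1 empty -> index 1.
Insert 567: h=6, h2=8, slot 6 occupied -> index 3.
Table: [_, 254, _, 567, 290, 885, 490, 422, 81, _, _]
Lookup 567: h=6, h2=8, probe 6,3 → found at 3.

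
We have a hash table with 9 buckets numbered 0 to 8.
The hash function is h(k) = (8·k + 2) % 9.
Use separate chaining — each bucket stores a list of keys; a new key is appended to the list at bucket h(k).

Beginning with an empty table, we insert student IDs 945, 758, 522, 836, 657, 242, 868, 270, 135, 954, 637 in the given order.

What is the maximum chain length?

945 -> bucket 2
758 -> bucket 0
522 -> bucket 2 (collision)
836 -> bucket 3
657 -> bucket 2 (collision)
242 -> bucket 3 (collision)
868 -> bucket 7
270 -> bucket 2 (collision)
135 -> bucket 2 (collision)
954 -> bucket 2 (collision)
637 -> bucket 4
Final buckets:
0: 758
1: _
2: 945 -> 522 -> 657 -> 270 -> 135 -> 954
3: 836 -> 242
4: 637
5: _
6: _
7: 868
8: _

6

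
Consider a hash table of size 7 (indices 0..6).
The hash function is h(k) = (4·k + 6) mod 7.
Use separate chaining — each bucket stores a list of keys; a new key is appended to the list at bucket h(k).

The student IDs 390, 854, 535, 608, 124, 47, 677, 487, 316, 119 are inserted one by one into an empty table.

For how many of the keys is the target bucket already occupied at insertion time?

390 -> bucket 5
854 -> bucket 6
535 -> bucket 4
608 -> bucket 2
124 -> bucket 5 (collision)
47 -> bucket 5 (collision)
677 -> bucket 5 (collision)
487 -> bucket 1
316 -> bucket 3
119 -> bucket 6 (collision)
Final buckets:
0: _
1: 487
2: 608
3: 316
4: 535
5: 390 -> 124 -> 47 -> 677
6: 854 -> 119

4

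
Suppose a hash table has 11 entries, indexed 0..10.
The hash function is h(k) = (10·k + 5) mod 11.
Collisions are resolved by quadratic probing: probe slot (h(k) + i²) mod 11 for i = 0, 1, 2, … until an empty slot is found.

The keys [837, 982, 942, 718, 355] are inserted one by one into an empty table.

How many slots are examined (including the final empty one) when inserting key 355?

837 hashes to 4; slot 4 is free => place at 4.
982 hashes to 2; slot 2 is free => place at 2.
942 hashes to 9; slot 9 is free => place at 9.
718 hashes to 2; 2 taken => place at 3.
355 hashes to 2; 2,3 taken => place at 6.
Table: [—, —, 982, 718, 837, —, 355, —, —, 942, —]

3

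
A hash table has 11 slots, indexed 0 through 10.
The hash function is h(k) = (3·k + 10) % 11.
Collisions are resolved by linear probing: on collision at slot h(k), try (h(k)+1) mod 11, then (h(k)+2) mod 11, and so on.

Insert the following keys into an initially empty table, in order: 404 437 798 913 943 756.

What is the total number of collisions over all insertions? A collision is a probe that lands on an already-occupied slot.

404 hashes to 1; slot 1 is free → place at 1.
437 hashes to 1; 1 taken → place at 2.
798 hashes to 6; slot 6 is free → place at 6.
913 hashes to 10; slot 10 is free → place at 10.
943 hashes to 1; 1,2 taken → place at 3.
756 hashes to 1; 1,2,3 taken → place at 4.
Table: [_, 404, 437, 943, 756, _, 798, _, _, _, 913]

6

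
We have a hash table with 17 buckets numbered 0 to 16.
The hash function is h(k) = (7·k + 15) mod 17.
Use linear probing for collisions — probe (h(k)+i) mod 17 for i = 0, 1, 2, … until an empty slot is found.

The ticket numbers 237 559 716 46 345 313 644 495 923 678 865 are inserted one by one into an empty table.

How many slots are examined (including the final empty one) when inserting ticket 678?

237: h=8 → slot 8
559: h=1 → slot 1
716: h=12 → slot 12
46: h=14 → slot 14
345: h=16 → slot 16
313: h=13 → slot 13
644: h=1, probe 1,2 → slot 2
495: h=12, probe 12,13,14,15 → slot 15
923: h=16, probe 16,0 → slot 0
678: h=1, probe 1,2,3 → slot 3
865: h=1, probe 1,2,3,4 → slot 4
Table: [923, 559, 644, 678, 865, _, _, _, 237, _, _, _, 716, 313, 46, 495, 345]

3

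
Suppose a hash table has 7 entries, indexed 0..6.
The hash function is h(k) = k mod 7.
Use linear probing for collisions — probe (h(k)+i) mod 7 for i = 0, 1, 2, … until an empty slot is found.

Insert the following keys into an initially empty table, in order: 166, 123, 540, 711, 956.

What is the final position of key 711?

166 hashes to 5; slot 5 is free → place at 5.
123 hashes to 4; slot 4 is free → place at 4.
540 hashes to 1; slot 1 is free → place at 1.
711 hashes to 4; 4,5 taken → place at 6.
956 hashes to 4; 4,5,6 taken → place at 0.
Table: [956, 540, ∅, ∅, 123, 166, 711]

6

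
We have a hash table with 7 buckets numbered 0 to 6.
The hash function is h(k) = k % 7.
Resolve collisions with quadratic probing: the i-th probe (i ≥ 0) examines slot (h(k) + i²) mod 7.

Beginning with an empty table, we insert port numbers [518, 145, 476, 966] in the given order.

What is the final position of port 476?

Insert 518: h=0, slot 0 empty → index 0.
Insert 145: h=5, slot 5 empty → index 5.
Insert 476: h=0, slot 0 occupied → index 1.
Insert 966: h=0, slots 0,1 occupied → index 4.
Table: [518, 476, ., ., 966, 145, .]

1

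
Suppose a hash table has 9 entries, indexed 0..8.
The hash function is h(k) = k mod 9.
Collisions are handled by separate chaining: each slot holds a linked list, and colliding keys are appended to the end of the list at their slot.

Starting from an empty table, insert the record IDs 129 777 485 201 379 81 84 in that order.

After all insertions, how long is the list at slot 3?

Insert 129: h=3, bucket 3 empty → new chain.
Insert 777: h=3, bucket 3 nonempty → append to chain.
Insert 485: h=8, bucket 8 empty → new chain.
Insert 201: h=3, bucket 3 nonempty → append to chain.
Insert 379: h=1, bucket 1 empty → new chain.
Insert 81: h=0, bucket 0 empty → new chain.
Insert 84: h=3, bucket 3 nonempty → append to chain.
Final buckets:
0: 81
1: 379
2: —
3: 129 -> 777 -> 201 -> 84
4: —
5: —
6: —
7: —
8: 485

4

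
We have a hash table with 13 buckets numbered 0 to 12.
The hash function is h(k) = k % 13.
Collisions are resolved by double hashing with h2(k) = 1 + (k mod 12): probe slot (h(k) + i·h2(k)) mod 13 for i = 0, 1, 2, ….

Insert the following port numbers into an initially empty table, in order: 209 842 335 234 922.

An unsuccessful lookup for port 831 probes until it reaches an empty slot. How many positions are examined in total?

Insert 209: h=1, slot 1 empty -> index 1.
Insert 842: h=10, slot 10 empty -> index 10.
Insert 335: h=10, h2=12, slot 10 occupied -> index 9.
Insert 234: h=0, slot 0 empty -> index 0.
Insert 922: h=12, slot 12 empty -> index 12.
Table: [234, 209, ., ., ., ., ., ., ., 335, 842, ., 922]
Lookup 831: h=12, h2=4, probe 12,3 → slot 3 empty, not found.

2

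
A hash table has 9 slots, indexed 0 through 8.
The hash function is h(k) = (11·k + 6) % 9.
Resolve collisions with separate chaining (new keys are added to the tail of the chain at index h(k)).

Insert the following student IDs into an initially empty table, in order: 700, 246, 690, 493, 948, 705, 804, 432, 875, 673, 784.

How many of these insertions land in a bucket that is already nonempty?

Insert 700: h=2, bucket 2 empty → new chain.
Insert 246: h=3, bucket 3 empty → new chain.
Insert 690: h=0, bucket 0 empty → new chain.
Insert 493: h=2, bucket 2 nonempty → append to chain.
Insert 948: h=3, bucket 3 nonempty → append to chain.
Insert 705: h=3, bucket 3 nonempty → append to chain.
Insert 804: h=3, bucket 3 nonempty → append to chain.
Insert 432: h=6, bucket 6 empty → new chain.
Insert 875: h=1, bucket 1 empty → new chain.
Insert 673: h=2, bucket 2 nonempty → append to chain.
Insert 784: h=8, bucket 8 empty → new chain.
Final buckets:
0: 690
1: 875
2: 700 -> 493 -> 673
3: 246 -> 948 -> 705 -> 804
4: ∅
5: ∅
6: 432
7: ∅
8: 784

5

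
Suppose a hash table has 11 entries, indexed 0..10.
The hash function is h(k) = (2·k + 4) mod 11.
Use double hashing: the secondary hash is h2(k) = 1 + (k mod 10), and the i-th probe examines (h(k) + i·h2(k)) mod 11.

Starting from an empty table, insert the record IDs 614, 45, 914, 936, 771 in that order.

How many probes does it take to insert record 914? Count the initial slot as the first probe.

614: h=0 -> slot 0
45: h=6 -> slot 6
914: h=6, h2=5, probe 6,0,5 -> slot 5
936: h=6, h2=7, probe 6,2 -> slot 2
771: h=6, h2=2, probe 6,8 -> slot 8
Table: [614, ∅, 936, ∅, ∅, 914, 45, ∅, 771, ∅, ∅]

3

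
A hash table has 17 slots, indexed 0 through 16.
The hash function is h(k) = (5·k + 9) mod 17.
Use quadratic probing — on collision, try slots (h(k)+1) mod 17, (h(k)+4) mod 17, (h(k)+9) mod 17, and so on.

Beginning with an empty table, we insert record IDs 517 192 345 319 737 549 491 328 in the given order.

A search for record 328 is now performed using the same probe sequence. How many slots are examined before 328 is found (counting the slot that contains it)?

4

517: h=10 -> slot 10
192: h=0 -> slot 0
345: h=0, probe 0,1 -> slot 1
319: h=6 -> slot 6
737: h=5 -> slot 5
549: h=0, probe 0,1,4 -> slot 4
491: h=16 -> slot 16
328: h=0, probe 0,1,4,9 -> slot 9
Table: [192, 345, ., ., 549, 737, 319, ., ., 328, 517, ., ., ., ., ., 491]
Lookup 328: h=0, probe 0,1,4,9 → found at 9.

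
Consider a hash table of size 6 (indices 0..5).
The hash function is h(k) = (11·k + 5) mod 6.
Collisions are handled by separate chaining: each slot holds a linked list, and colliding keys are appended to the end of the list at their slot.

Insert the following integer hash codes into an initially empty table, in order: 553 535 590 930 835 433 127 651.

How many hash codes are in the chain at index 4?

Insert 553: h=4, bucket 4 empty → new chain.
Insert 535: h=4, bucket 4 nonempty → append to chain.
Insert 590: h=3, bucket 3 empty → new chain.
Insert 930: h=5, bucket 5 empty → new chain.
Insert 835: h=4, bucket 4 nonempty → append to chain.
Insert 433: h=4, bucket 4 nonempty → append to chain.
Insert 127: h=4, bucket 4 nonempty → append to chain.
Insert 651: h=2, bucket 2 empty → new chain.
Final buckets:
0: -
1: -
2: 651
3: 590
4: 553 -> 535 -> 835 -> 433 -> 127
5: 930

5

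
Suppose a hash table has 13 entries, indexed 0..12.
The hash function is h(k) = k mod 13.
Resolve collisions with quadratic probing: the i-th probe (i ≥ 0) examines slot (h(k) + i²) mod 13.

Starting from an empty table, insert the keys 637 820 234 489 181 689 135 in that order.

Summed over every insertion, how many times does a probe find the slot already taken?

Insert 637: h=0, slot 0 empty → index 0.
Insert 820: h=1, slot 1 empty → index 1.
Insert 234: h=0, slots 0,1 occupied → index 4.
Insert 489: h=8, slot 8 empty → index 8.
Insert 181: h=12, slot 12 empty → index 12.
Insert 689: h=0, slots 0,1,4 occupied → index 9.
Insert 135: h=5, slot 5 empty → index 5.
Table: [637, 820, ., ., 234, 135, ., ., 489, 689, ., ., 181]

5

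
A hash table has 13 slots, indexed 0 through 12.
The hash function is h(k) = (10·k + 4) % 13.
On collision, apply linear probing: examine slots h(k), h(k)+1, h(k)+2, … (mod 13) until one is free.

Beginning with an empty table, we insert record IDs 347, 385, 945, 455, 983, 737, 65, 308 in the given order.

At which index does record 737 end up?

347: h=3 → slot 3
385: h=6 → slot 6
945: h=3, probe 3,4 → slot 4
455: h=4, probe 4,5 → slot 5
983: h=6, probe 6,7 → slot 7
737: h=3, probe 3,4,5,6,7,8 → slot 8
65: h=4, probe 4,5,6,7,8,9 → slot 9
308: h=3, probe 3,4,5,6,7,8,9,10 → slot 10
Table: [-, -, -, 347, 945, 455, 385, 983, 737, 65, 308, -, -]

8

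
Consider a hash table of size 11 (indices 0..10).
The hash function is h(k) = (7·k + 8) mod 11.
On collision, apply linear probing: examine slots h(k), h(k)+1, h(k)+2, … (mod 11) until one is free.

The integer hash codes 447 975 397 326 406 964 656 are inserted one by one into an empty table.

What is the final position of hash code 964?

Insert 447: h=2, slot 2 empty => index 2.
Insert 975: h=2, slot 2 occupied => index 3.
Insert 397: h=4, slot 4 empty => index 4.
Insert 326: h=2, slots 2,3,4 occupied => index 5.
Insert 406: h=1, slot 1 empty => index 1.
Insert 964: h=2, slots 2,3,4,5 occupied => index 6.
Insert 656: h=2, slots 2,3,4,5,6 occupied => index 7.
Table: [∅, 406, 447, 975, 397, 326, 964, 656, ∅, ∅, ∅]

6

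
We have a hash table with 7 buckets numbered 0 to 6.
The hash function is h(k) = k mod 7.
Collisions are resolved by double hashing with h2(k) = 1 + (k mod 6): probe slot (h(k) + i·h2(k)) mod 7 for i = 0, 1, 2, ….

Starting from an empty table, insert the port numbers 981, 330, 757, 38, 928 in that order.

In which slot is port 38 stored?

6

981 hashes to 1; slot 1 is free → place at 1.
330 hashes to 1, h2=1; 1 taken → place at 2.
757 hashes to 1, h2=2; 1 taken → place at 3.
38 hashes to 3, h2=3; 3 taken → place at 6.
928 hashes to 4; slot 4 is free → place at 4.
Table: [_, 981, 330, 757, 928, _, 38]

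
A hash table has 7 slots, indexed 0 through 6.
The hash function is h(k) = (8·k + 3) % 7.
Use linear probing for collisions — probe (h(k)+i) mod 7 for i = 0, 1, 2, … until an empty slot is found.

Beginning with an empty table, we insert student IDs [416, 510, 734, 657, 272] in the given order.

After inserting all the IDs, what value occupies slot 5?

416: h=6 → slot 6
510: h=2 → slot 2
734: h=2, probe 2,3 → slot 3
657: h=2, probe 2,3,4 → slot 4
272: h=2, probe 2,3,4,5 → slot 5
Table: [_, _, 510, 734, 657, 272, 416]

272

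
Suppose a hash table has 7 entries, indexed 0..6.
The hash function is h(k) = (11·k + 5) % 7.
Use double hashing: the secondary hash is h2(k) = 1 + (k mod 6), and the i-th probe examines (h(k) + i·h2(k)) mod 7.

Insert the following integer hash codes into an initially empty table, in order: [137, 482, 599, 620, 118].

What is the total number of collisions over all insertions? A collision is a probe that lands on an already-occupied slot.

137: h=0 -> slot 0
482: h=1 -> slot 1
599: h=0, h2=6, probe 0,6 -> slot 6
620: h=0, h2=3, probe 0,3 -> slot 3
118: h=1, h2=5, probe 1,6,4 -> slot 4
Table: [137, 482, _, 620, 118, _, 599]

4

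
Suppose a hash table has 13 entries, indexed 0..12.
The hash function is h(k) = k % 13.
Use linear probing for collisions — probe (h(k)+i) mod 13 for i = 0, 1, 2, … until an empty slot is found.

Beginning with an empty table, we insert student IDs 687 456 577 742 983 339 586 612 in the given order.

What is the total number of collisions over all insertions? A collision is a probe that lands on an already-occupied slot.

Insert 687: h=11, slot 11 empty => index 11.
Insert 456: h=1, slot 1 empty => index 1.
Insert 577: h=5, slot 5 empty => index 5.
Insert 742: h=1, slot 1 occupied => index 2.
Insert 983: h=8, slot 8 empty => index 8.
Insert 339: h=1, slots 1,2 occupied => index 3.
Insert 586: h=1, slots 1,2,3 occupied => index 4.
Insert 612: h=1, slots 1,2,3,4,5 occupied => index 6.
Table: [—, 456, 742, 339, 586, 577, 612, —, 983, —, —, 687, —]

11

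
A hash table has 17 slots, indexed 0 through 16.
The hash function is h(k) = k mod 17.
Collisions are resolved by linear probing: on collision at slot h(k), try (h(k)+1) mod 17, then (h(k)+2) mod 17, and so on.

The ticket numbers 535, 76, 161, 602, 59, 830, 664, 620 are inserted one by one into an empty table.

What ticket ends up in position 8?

Insert 535: h=8, slot 8 empty → index 8.
Insert 76: h=8, slot 8 occupied → index 9.
Insert 161: h=8, slots 8,9 occupied → index 10.
Insert 602: h=7, slot 7 empty → index 7.
Insert 59: h=8, slots 8,9,10 occupied → index 11.
Insert 830: h=14, slot 14 empty → index 14.
Insert 664: h=1, slot 1 empty → index 1.
Insert 620: h=8, slots 8,9,10,11 occupied → index 12.
Table: [., 664, ., ., ., ., ., 602, 535, 76, 161, 59, 620, ., 830, ., .]

535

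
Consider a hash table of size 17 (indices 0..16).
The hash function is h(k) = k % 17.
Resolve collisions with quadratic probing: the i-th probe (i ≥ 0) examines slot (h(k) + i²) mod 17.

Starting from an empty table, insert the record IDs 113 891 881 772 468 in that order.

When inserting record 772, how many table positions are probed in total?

113 hashes to 11; slot 11 is free => place at 11.
891 hashes to 7; slot 7 is free => place at 7.
881 hashes to 14; slot 14 is free => place at 14.
772 hashes to 7; 7 taken => place at 8.
468 hashes to 9; slot 9 is free => place at 9.
Table: [_, _, _, _, _, _, _, 891, 772, 468, _, 113, _, _, 881, _, _]

2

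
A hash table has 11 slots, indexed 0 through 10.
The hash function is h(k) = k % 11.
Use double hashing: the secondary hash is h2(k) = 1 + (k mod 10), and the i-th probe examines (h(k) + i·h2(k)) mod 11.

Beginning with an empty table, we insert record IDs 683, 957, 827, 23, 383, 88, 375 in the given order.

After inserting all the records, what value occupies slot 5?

683 hashes to 1; slot 1 is free => place at 1.
957 hashes to 0; slot 0 is free => place at 0.
827 hashes to 2; slot 2 is free => place at 2.
23 hashes to 1, h2=4; 1 taken => place at 5.
383 hashes to 9; slot 9 is free => place at 9.
88 hashes to 0, h2=9; 0,9 taken => place at 7.
375 hashes to 1, h2=6; 1,7,2 taken => place at 8.
Table: [957, 683, 827, ∅, ∅, 23, ∅, 88, 375, 383, ∅]

23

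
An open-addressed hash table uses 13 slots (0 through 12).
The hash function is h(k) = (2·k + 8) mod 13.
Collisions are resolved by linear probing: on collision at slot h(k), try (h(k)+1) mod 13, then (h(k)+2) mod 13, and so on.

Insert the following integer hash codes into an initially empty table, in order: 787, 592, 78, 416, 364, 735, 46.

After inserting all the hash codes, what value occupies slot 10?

Insert 787: h=9, slot 9 empty -> index 9.
Insert 592: h=9, slot 9 occupied -> index 10.
Insert 78: h=8, slot 8 empty -> index 8.
Insert 416: h=8, slots 8,9,10 occupied -> index 11.
Insert 364: h=8, slots 8,9,10,11 occupied -> index 12.
Insert 735: h=9, slots 9,10,11,12 occupied -> index 0.
Insert 46: h=9, slots 9,10,11,12,0 occupied -> index 1.
Table: [735, 46, ∅, ∅, ∅, ∅, ∅, ∅, 78, 787, 592, 416, 364]

592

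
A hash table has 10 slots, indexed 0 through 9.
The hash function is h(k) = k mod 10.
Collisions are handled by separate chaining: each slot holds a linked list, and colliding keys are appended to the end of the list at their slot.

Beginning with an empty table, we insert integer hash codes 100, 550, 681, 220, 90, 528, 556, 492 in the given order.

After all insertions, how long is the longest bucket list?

4

Insert 100: h=0, bucket 0 empty -> new chain.
Insert 550: h=0, bucket 0 nonempty -> append to chain.
Insert 681: h=1, bucket 1 empty -> new chain.
Insert 220: h=0, bucket 0 nonempty -> append to chain.
Insert 90: h=0, bucket 0 nonempty -> append to chain.
Insert 528: h=8, bucket 8 empty -> new chain.
Insert 556: h=6, bucket 6 empty -> new chain.
Insert 492: h=2, bucket 2 empty -> new chain.
Final buckets:
0: 100 -> 550 -> 220 -> 90
1: 681
2: 492
3: -
4: -
5: -
6: 556
7: -
8: 528
9: -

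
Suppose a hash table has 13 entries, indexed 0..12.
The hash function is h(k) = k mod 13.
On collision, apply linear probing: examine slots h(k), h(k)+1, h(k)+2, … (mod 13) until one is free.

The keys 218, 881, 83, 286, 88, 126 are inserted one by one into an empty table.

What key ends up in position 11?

881

218: h=10 → slot 10
881: h=10, probe 10,11 → slot 11
83: h=5 → slot 5
286: h=0 → slot 0
88: h=10, probe 10,11,12 → slot 12
126: h=9 → slot 9
Table: [286, ∅, ∅, ∅, ∅, 83, ∅, ∅, ∅, 126, 218, 881, 88]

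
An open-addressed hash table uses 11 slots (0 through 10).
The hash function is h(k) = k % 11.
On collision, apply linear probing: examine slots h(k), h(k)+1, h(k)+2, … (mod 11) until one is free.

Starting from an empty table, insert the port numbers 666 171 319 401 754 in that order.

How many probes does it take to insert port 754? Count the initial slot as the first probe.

3

666: h=6 → slot 6
171: h=6, probe 6,7 → slot 7
319: h=0 → slot 0
401: h=5 → slot 5
754: h=6, probe 6,7,8 → slot 8
Table: [319, —, —, —, —, 401, 666, 171, 754, —, —]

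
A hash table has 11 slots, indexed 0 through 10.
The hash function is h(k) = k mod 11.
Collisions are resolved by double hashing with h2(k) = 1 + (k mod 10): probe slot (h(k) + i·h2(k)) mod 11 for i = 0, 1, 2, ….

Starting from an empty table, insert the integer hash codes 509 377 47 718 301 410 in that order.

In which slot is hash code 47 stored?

509 hashes to 3; slot 3 is free → place at 3.
377 hashes to 3, h2=8; 3 taken → place at 0.
47 hashes to 3, h2=8; 3,0 taken → place at 8.
718 hashes to 3, h2=9; 3 taken → place at 1.
301 hashes to 4; slot 4 is free → place at 4.
410 hashes to 3, h2=1; 3,4 taken → place at 5.
Table: [377, 718, _, 509, 301, 410, _, _, 47, _, _]

8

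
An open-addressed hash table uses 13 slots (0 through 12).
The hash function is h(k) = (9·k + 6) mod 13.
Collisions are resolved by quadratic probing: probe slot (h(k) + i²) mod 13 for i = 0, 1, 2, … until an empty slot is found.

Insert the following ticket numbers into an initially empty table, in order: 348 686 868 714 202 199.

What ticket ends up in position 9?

348 hashes to 5; slot 5 is free => place at 5.
686 hashes to 5; 5 taken => place at 6.
868 hashes to 5; 5,6 taken => place at 9.
714 hashes to 10; slot 10 is free => place at 10.
202 hashes to 4; slot 4 is free => place at 4.
199 hashes to 3; slot 3 is free => place at 3.
Table: [_, _, _, 199, 202, 348, 686, _, _, 868, 714, _, _]

868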